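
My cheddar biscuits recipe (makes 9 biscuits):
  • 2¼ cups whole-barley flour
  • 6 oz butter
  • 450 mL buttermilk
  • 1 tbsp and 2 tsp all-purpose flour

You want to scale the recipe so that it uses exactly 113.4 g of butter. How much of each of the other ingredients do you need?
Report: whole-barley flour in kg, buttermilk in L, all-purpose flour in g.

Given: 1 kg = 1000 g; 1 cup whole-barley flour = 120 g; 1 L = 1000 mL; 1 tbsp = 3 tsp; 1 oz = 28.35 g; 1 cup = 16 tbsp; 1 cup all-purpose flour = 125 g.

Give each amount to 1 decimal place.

The original recipe has 170.1 g of butter, so the scaling factor is 113.4 ÷ 170.1 = 2/3.
whole-barley flour: 2.25 cup × 2/3 × 120 g/cup ÷ 1000 g/kg ≈ 0.2 kg
buttermilk: 450 mL × 2/3 ÷ 1000 mL/L = 0.3 L
all-purpose flour: (1 tbsp + 2 tsp = 5/3 tbsp) × 2/3 ÷ 16 tbsp/cup × 125 g/cup ≈ 8.7 g

whole-barley flour: 0.2 kg; buttermilk: 0.3 L; all-purpose flour: 8.7 g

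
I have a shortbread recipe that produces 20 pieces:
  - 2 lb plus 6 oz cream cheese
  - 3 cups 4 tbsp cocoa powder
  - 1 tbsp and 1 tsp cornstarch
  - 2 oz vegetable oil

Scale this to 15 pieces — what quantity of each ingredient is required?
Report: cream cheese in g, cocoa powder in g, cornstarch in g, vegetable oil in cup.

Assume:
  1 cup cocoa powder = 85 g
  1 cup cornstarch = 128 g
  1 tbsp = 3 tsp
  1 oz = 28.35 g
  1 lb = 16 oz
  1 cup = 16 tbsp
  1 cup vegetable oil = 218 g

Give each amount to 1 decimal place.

Scaling factor: 15/20 = 3/4 = 0.75.
cream cheese: (2 lb + 6 oz = 2.375 lb) × 3/4 × 16 oz/lb × 28.35 g/oz ≈ 808.0 g
cocoa powder: (3 cup + 4 tbsp = 3.25 cup) × 3/4 × 85 g/cup ≈ 207.2 g
cornstarch: (1 tbsp + 1 tsp = 4/3 tbsp) × 3/4 ÷ 16 tbsp/cup × 128 g/cup = 8.0 g
vegetable oil: 2 oz × 3/4 × 28.35 g/oz ÷ 218 g/cup ≈ 0.2 cup

cream cheese: 808.0 g; cocoa powder: 207.2 g; cornstarch: 8.0 g; vegetable oil: 0.2 cup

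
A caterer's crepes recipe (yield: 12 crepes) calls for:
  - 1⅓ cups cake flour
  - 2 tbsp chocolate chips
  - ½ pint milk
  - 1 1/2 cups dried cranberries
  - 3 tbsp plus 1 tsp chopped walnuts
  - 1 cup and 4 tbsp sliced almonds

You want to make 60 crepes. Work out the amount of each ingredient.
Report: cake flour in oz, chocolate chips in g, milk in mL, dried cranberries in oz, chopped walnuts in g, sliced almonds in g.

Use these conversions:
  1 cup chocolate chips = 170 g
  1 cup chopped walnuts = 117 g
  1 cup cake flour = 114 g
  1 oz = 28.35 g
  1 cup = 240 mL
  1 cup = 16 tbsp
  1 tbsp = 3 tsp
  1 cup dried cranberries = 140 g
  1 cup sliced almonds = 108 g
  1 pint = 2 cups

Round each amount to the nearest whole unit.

Scaling factor: 60/12 = 5.
cake flour: 4/3 cup × 5 × 114 g/cup ÷ 28.35 g/oz ≈ 27 oz
chocolate chips: 2 tbsp × 5 ÷ 16 tbsp/cup × 170 g/cup ≈ 106 g
milk: 0.5 pint × 5 × 2 cup/pint × 240 mL/cup = 1200 mL
dried cranberries: 1.5 cup × 5 × 140 g/cup ÷ 28.35 g/oz ≈ 37 oz
chopped walnuts: (3 tbsp + 1 tsp = 10/3 tbsp) × 5 ÷ 16 tbsp/cup × 117 g/cup ≈ 122 g
sliced almonds: (1 cup + 4 tbsp = 1.25 cup) × 5 × 108 g/cup = 675 g

cake flour: 27 oz; chocolate chips: 106 g; milk: 1200 mL; dried cranberries: 37 oz; chopped walnuts: 122 g; sliced almonds: 675 g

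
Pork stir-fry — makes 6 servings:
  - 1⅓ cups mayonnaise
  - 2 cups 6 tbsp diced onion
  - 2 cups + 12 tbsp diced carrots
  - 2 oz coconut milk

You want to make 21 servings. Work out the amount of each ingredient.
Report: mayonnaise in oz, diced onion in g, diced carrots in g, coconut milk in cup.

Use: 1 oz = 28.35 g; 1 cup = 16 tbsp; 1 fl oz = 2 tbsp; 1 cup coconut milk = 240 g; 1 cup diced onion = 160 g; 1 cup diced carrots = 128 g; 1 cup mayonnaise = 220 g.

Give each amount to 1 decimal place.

Scaling factor: 21/6 = 7/2 = 3.5.
mayonnaise: 4/3 cup × 7/2 × 220 g/cup ÷ 28.35 g/oz ≈ 36.2 oz
diced onion: (2 cup + 6 tbsp = 2.375 cup) × 7/2 × 160 g/cup = 1330.0 g
diced carrots: (2 cup + 12 tbsp = 2.75 cup) × 7/2 × 128 g/cup = 1232.0 g
coconut milk: 2 oz × 7/2 × 28.35 g/oz ÷ 240 g/cup ≈ 0.8 cup

mayonnaise: 36.2 oz; diced onion: 1330.0 g; diced carrots: 1232.0 g; coconut milk: 0.8 cup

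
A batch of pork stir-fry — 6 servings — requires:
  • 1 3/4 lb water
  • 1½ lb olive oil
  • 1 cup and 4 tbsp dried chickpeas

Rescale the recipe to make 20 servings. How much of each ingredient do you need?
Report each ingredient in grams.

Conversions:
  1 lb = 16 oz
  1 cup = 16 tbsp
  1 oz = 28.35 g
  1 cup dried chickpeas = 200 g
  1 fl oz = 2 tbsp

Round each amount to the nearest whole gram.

water: 2646 g; olive oil: 2268 g; dried chickpeas: 833 g

Scaling factor: 20/6 = 10/3.
water: 1.75 lb × 10/3 × 16 oz/lb × 28.35 g/oz = 2646 g
olive oil: 1.5 lb × 10/3 × 16 oz/lb × 28.35 g/oz = 2268 g
dried chickpeas: (1 cup + 4 tbsp = 1.25 cup) × 10/3 × 200 g/cup ≈ 833 g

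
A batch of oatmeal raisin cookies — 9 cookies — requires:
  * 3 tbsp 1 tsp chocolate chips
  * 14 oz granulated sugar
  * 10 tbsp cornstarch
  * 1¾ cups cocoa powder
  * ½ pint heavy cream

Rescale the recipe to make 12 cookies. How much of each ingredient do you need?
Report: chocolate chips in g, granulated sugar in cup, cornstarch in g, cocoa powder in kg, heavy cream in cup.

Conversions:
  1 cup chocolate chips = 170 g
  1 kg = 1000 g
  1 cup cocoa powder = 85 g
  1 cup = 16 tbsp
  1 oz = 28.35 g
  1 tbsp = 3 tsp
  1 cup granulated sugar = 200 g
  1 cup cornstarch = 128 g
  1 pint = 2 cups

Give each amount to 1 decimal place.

chocolate chips: 47.2 g; granulated sugar: 2.6 cup; cornstarch: 106.7 g; cocoa powder: 0.2 kg; heavy cream: 1.3 cup

Scaling factor: 12/9 = 4/3.
chocolate chips: (3 tbsp + 1 tsp = 10/3 tbsp) × 4/3 ÷ 16 tbsp/cup × 170 g/cup ≈ 47.2 g
granulated sugar: 14 oz × 4/3 × 28.35 g/oz ÷ 200 g/cup ≈ 2.6 cup
cornstarch: 10 tbsp × 4/3 ÷ 16 tbsp/cup × 128 g/cup ≈ 106.7 g
cocoa powder: 1.75 cup × 4/3 × 85 g/cup ÷ 1000 g/kg ≈ 0.2 kg
heavy cream: 0.5 pint × 4/3 × 2 cup/pint ≈ 1.3 cup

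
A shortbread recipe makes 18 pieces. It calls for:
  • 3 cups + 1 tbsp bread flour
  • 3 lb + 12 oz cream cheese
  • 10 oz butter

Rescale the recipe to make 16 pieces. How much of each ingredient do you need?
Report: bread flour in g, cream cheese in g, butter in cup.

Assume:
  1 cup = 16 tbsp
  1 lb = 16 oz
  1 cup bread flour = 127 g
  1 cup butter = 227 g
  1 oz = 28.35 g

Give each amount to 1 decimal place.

Scaling factor: 16/18 = 8/9.
bread flour: (3 cup + 1 tbsp = 3.0625 cup) × 8/9 × 127 g/cup ≈ 345.7 g
cream cheese: (3 lb + 12 oz = 3.75 lb) × 8/9 × 16 oz/lb × 28.35 g/oz = 1512.0 g
butter: 10 oz × 8/9 × 28.35 g/oz ÷ 227 g/cup ≈ 1.1 cup

bread flour: 345.7 g; cream cheese: 1512.0 g; butter: 1.1 cup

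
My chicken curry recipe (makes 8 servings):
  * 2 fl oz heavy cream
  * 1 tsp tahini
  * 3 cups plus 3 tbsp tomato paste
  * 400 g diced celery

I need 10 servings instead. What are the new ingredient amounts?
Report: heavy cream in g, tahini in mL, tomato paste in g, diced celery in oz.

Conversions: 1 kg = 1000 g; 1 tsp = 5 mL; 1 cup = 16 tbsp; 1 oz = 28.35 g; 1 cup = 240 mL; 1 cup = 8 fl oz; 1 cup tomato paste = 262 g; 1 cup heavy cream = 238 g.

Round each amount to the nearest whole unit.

heavy cream: 74 g; tahini: 6 mL; tomato paste: 1044 g; diced celery: 18 oz

Scaling factor: 10/8 = 5/4 = 1.25.
heavy cream: 2 fl oz × 5/4 ÷ 8 fl oz/cup × 238 g/cup ≈ 74 g
tahini: 1 tsp × 5/4 × 5 mL/tsp ≈ 6 mL
tomato paste: (3 cup + 3 tbsp = 3.1875 cup) × 5/4 × 262 g/cup ≈ 1044 g
diced celery: 400 g × 5/4 ÷ 28.35 g/oz ≈ 18 oz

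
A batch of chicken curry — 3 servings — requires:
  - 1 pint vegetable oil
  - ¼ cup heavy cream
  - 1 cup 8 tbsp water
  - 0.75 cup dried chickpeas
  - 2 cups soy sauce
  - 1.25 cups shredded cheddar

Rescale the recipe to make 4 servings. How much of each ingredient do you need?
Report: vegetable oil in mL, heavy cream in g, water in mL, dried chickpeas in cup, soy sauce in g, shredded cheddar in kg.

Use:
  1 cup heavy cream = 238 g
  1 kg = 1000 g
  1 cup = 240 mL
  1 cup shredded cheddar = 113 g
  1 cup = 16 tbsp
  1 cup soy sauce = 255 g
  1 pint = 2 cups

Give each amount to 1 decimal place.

Scaling factor: 4/3.
vegetable oil: 1 pint × 4/3 × 2 cup/pint × 240 mL/cup = 640.0 mL
heavy cream: 0.25 cup × 4/3 × 238 g/cup ≈ 79.3 g
water: (1 cup + 8 tbsp = 1.5 cup) × 4/3 × 240 mL/cup = 480.0 mL
dried chickpeas: 0.75 cup × 4/3 = 1.0 cup
soy sauce: 2 cup × 4/3 × 255 g/cup = 680.0 g
shredded cheddar: 1.25 cup × 4/3 × 113 g/cup ÷ 1000 g/kg ≈ 0.2 kg

vegetable oil: 640.0 mL; heavy cream: 79.3 g; water: 480.0 mL; dried chickpeas: 1.0 cup; soy sauce: 680.0 g; shredded cheddar: 0.2 kg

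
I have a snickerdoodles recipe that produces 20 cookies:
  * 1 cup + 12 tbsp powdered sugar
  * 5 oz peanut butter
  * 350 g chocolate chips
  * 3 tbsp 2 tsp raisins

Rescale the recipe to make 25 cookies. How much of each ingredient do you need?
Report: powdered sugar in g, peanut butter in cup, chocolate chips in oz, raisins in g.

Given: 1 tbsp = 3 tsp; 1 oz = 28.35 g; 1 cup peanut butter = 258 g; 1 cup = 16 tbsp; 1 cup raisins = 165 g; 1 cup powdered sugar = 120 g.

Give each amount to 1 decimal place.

Scaling factor: 25/20 = 5/4 = 1.25.
powdered sugar: (1 cup + 12 tbsp = 1.75 cup) × 5/4 × 120 g/cup = 262.5 g
peanut butter: 5 oz × 5/4 × 28.35 g/oz ÷ 258 g/cup ≈ 0.7 cup
chocolate chips: 350 g × 5/4 ÷ 28.35 g/oz ≈ 15.4 oz
raisins: (3 tbsp + 2 tsp = 11/3 tbsp) × 5/4 ÷ 16 tbsp/cup × 165 g/cup ≈ 47.3 g

powdered sugar: 262.5 g; peanut butter: 0.7 cup; chocolate chips: 15.4 oz; raisins: 47.3 g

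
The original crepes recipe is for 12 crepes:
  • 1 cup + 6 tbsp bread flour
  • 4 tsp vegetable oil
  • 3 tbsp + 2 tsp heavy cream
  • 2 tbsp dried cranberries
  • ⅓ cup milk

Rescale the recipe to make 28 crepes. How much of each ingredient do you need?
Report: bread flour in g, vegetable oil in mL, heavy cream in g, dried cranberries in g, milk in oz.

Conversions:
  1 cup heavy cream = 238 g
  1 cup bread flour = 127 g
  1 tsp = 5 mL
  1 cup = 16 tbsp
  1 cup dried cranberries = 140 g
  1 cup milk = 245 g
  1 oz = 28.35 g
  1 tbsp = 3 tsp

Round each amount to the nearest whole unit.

Scaling factor: 28/12 = 7/3.
bread flour: (1 cup + 6 tbsp = 1.375 cup) × 7/3 × 127 g/cup ≈ 407 g
vegetable oil: 4 tsp × 7/3 × 5 mL/tsp ≈ 47 mL
heavy cream: (3 tbsp + 2 tsp = 11/3 tbsp) × 7/3 ÷ 16 tbsp/cup × 238 g/cup ≈ 127 g
dried cranberries: 2 tbsp × 7/3 ÷ 16 tbsp/cup × 140 g/cup ≈ 41 g
milk: 1/3 cup × 7/3 × 245 g/cup ÷ 28.35 g/oz ≈ 7 oz

bread flour: 407 g; vegetable oil: 47 mL; heavy cream: 127 g; dried cranberries: 41 g; milk: 7 oz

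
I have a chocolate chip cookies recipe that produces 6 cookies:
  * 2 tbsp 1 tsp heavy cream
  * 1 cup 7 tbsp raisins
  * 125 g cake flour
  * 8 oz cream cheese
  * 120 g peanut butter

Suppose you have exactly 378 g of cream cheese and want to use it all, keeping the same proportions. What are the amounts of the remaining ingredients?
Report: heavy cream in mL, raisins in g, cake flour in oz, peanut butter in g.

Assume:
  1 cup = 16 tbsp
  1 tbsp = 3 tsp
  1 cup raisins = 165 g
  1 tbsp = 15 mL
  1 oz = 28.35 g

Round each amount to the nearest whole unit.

The original recipe has 226.8 g of cream cheese, so the scaling factor is 378 ÷ 226.8 = 5/3.
heavy cream: (2 tbsp + 1 tsp = 7/3 tbsp) × 5/3 × 15 mL/tbsp ≈ 58 mL
raisins: (1 cup + 7 tbsp = 1.4375 cup) × 5/3 × 165 g/cup ≈ 395 g
cake flour: 125 g × 5/3 ÷ 28.35 g/oz ≈ 7 oz
peanut butter: 120 g × 5/3 = 200 g

heavy cream: 58 mL; raisins: 395 g; cake flour: 7 oz; peanut butter: 200 g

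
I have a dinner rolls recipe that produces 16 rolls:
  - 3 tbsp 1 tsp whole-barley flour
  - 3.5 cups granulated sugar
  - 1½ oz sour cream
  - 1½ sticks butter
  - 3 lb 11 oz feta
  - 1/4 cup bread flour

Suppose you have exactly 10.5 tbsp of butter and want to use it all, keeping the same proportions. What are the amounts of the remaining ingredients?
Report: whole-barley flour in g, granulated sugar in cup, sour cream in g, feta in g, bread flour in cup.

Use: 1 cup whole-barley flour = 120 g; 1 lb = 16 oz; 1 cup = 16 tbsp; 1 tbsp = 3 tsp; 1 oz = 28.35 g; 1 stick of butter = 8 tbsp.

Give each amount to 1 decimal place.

The original recipe has 12 tbsp of butter, so the scaling factor is 10.5 ÷ 12 = 7/8 = 0.875.
whole-barley flour: (3 tbsp + 1 tsp = 10/3 tbsp) × 7/8 ÷ 16 tbsp/cup × 120 g/cup ≈ 21.9 g
granulated sugar: 3.5 cup × 7/8 ≈ 3.1 cup
sour cream: 1.5 oz × 7/8 × 28.35 g/oz ≈ 37.2 g
feta: (3 lb + 11 oz = 3.6875 lb) × 7/8 × 16 oz/lb × 28.35 g/oz ≈ 1463.6 g
bread flour: 0.25 cup × 7/8 ≈ 0.2 cup

whole-barley flour: 21.9 g; granulated sugar: 3.1 cup; sour cream: 37.2 g; feta: 1463.6 g; bread flour: 0.2 cup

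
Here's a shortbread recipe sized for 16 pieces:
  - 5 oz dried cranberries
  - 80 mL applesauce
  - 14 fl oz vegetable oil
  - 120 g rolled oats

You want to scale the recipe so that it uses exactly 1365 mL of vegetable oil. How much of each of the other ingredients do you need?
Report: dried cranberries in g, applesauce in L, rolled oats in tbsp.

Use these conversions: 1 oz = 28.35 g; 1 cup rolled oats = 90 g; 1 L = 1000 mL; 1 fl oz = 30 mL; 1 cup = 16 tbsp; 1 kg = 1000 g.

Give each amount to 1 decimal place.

dried cranberries: 460.7 g; applesauce: 0.3 L; rolled oats: 69.3 tbsp

The original recipe has 420 mL of vegetable oil, so the scaling factor is 1365 ÷ 420 = 13/4 = 3.25.
dried cranberries: 5 oz × 13/4 × 28.35 g/oz ≈ 460.7 g
applesauce: 80 mL × 13/4 ÷ 1000 mL/L ≈ 0.3 L
rolled oats: 120 g × 13/4 ÷ 90 g/cup × 16 tbsp/cup ≈ 69.3 tbsp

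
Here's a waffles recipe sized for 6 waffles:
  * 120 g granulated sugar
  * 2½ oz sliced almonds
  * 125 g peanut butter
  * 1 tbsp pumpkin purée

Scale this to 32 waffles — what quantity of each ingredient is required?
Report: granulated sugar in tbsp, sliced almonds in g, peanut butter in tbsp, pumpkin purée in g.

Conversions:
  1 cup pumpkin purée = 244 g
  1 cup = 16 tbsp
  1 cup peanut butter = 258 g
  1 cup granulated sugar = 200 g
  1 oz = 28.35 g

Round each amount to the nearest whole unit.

Scaling factor: 32/6 = 16/3.
granulated sugar: 120 g × 16/3 ÷ 200 g/cup × 16 tbsp/cup ≈ 51 tbsp
sliced almonds: 2.5 oz × 16/3 × 28.35 g/oz = 378 g
peanut butter: 125 g × 16/3 ÷ 258 g/cup × 16 tbsp/cup ≈ 41 tbsp
pumpkin purée: 1 tbsp × 16/3 ÷ 16 tbsp/cup × 244 g/cup ≈ 81 g

granulated sugar: 51 tbsp; sliced almonds: 378 g; peanut butter: 41 tbsp; pumpkin purée: 81 g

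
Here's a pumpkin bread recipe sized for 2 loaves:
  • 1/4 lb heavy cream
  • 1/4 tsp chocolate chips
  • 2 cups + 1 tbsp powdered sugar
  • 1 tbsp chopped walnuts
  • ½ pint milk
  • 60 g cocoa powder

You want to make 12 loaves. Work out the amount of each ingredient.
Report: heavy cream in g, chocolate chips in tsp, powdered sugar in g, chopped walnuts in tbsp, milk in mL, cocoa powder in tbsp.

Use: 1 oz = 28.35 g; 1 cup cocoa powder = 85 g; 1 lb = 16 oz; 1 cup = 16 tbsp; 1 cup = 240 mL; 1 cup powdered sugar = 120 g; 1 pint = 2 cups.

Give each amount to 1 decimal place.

heavy cream: 680.4 g; chocolate chips: 1.5 tsp; powdered sugar: 1485.0 g; chopped walnuts: 6.0 tbsp; milk: 1440.0 mL; cocoa powder: 67.8 tbsp

Scaling factor: 12/2 = 6.
heavy cream: 0.25 lb × 6 × 16 oz/lb × 28.35 g/oz = 680.4 g
chocolate chips: 0.25 tsp × 6 = 1.5 tsp
powdered sugar: (2 cup + 1 tbsp = 2.0625 cup) × 6 × 120 g/cup = 1485.0 g
chopped walnuts: 1 tbsp × 6 = 6.0 tbsp
milk: 0.5 pint × 6 × 2 cup/pint × 240 mL/cup = 1440.0 mL
cocoa powder: 60 g × 6 ÷ 85 g/cup × 16 tbsp/cup ≈ 67.8 tbsp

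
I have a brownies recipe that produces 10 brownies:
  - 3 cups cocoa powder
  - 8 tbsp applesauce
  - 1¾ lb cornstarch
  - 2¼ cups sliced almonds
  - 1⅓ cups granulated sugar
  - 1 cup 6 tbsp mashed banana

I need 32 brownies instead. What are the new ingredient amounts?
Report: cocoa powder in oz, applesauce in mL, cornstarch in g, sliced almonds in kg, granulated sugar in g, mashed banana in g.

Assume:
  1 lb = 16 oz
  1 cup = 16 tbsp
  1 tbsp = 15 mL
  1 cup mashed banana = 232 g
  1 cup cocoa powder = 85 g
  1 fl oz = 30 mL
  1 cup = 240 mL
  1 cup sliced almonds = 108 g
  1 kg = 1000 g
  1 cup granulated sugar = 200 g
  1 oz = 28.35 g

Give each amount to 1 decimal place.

Scaling factor: 32/10 = 16/5 = 3.2.
cocoa powder: 3 cup × 16/5 × 85 g/cup ÷ 28.35 g/oz ≈ 28.8 oz
applesauce: 8 tbsp × 16/5 × 15 mL/tbsp = 384.0 mL
cornstarch: 1.75 lb × 16/5 × 16 oz/lb × 28.35 g/oz ≈ 2540.2 g
sliced almonds: 2.25 cup × 16/5 × 108 g/cup ÷ 1000 g/kg ≈ 0.8 kg
granulated sugar: 4/3 cup × 16/5 × 200 g/cup ≈ 853.3 g
mashed banana: (1 cup + 6 tbsp = 1.375 cup) × 16/5 × 232 g/cup = 1020.8 g

cocoa powder: 28.8 oz; applesauce: 384.0 mL; cornstarch: 2540.2 g; sliced almonds: 0.8 kg; granulated sugar: 853.3 g; mashed banana: 1020.8 g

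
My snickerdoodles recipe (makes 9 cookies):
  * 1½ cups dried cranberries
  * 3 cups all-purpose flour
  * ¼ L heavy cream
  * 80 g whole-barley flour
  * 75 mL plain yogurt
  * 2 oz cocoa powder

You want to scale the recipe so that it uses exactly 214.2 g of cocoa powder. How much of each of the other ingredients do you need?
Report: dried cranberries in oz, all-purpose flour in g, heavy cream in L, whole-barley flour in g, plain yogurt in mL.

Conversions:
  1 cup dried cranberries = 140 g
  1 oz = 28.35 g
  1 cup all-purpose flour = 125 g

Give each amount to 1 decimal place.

dried cranberries: 28.0 oz; all-purpose flour: 1416.7 g; heavy cream: 0.9 L; whole-barley flour: 302.2 g; plain yogurt: 283.3 mL

The original recipe has 56.7 g of cocoa powder, so the scaling factor is 214.2 ÷ 56.7 = 34/9.
dried cranberries: 1.5 cup × 34/9 × 140 g/cup ÷ 28.35 g/oz ≈ 28.0 oz
all-purpose flour: 3 cup × 34/9 × 125 g/cup ≈ 1416.7 g
heavy cream: 0.25 L × 34/9 ≈ 0.9 L
whole-barley flour: 80 g × 34/9 ≈ 302.2 g
plain yogurt: 75 mL × 34/9 ≈ 283.3 mL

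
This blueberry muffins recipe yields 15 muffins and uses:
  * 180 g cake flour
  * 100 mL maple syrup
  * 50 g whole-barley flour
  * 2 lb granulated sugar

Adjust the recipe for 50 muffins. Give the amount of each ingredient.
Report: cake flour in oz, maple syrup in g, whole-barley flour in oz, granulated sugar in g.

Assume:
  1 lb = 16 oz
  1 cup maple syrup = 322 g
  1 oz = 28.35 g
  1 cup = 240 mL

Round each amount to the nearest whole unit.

Scaling factor: 50/15 = 10/3.
cake flour: 180 g × 10/3 ÷ 28.35 g/oz ≈ 21 oz
maple syrup: 100 mL × 10/3 ÷ 240 mL/cup × 322 g/cup ≈ 447 g
whole-barley flour: 50 g × 10/3 ÷ 28.35 g/oz ≈ 6 oz
granulated sugar: 2 lb × 10/3 × 16 oz/lb × 28.35 g/oz = 3024 g

cake flour: 21 oz; maple syrup: 447 g; whole-barley flour: 6 oz; granulated sugar: 3024 g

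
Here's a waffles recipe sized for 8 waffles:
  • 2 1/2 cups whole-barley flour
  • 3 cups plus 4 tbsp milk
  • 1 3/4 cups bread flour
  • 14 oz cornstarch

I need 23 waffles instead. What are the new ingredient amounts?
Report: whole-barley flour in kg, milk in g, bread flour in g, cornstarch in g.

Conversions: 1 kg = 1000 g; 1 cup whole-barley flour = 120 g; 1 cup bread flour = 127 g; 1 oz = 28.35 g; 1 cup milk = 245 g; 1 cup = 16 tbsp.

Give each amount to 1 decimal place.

whole-barley flour: 0.9 kg; milk: 2289.2 g; bread flour: 639.0 g; cornstarch: 1141.1 g

Scaling factor: 23/8 = 2.875.
whole-barley flour: 2.5 cup × 23/8 × 120 g/cup ÷ 1000 g/kg ≈ 0.9 kg
milk: (3 cup + 4 tbsp = 3.25 cup) × 23/8 × 245 g/cup ≈ 2289.2 g
bread flour: 1.75 cup × 23/8 × 127 g/cup ≈ 639.0 g
cornstarch: 14 oz × 23/8 × 28.35 g/oz ≈ 1141.1 g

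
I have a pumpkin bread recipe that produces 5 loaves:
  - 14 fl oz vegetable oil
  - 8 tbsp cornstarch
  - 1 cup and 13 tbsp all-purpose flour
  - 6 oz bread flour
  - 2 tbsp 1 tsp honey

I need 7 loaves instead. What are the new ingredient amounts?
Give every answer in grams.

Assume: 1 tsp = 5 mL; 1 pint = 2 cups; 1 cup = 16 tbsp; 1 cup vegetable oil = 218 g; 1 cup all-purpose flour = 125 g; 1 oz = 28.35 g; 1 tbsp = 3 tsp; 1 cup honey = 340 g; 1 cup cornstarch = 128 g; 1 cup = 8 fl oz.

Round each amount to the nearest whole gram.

vegetable oil: 534 g; cornstarch: 90 g; all-purpose flour: 317 g; bread flour: 238 g; honey: 69 g

Scaling factor: 7/5 = 1.4.
vegetable oil: 14 fl oz × 7/5 ÷ 8 fl oz/cup × 218 g/cup ≈ 534 g
cornstarch: 8 tbsp × 7/5 ÷ 16 tbsp/cup × 128 g/cup ≈ 90 g
all-purpose flour: (1 cup + 13 tbsp = 1.8125 cup) × 7/5 × 125 g/cup ≈ 317 g
bread flour: 6 oz × 7/5 × 28.35 g/oz ≈ 238 g
honey: (2 tbsp + 1 tsp = 7/3 tbsp) × 7/5 ÷ 16 tbsp/cup × 340 g/cup ≈ 69 g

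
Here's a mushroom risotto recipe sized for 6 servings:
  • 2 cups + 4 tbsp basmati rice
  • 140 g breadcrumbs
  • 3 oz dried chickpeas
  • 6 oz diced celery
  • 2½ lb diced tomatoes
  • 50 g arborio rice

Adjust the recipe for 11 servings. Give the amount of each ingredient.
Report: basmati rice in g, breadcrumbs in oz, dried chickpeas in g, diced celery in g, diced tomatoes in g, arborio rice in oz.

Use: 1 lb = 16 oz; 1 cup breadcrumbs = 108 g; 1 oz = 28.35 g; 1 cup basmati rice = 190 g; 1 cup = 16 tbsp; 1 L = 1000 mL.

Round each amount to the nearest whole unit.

Scaling factor: 11/6.
basmati rice: (2 cup + 4 tbsp = 2.25 cup) × 11/6 × 190 g/cup ≈ 784 g
breadcrumbs: 140 g × 11/6 ÷ 28.35 g/oz ≈ 9 oz
dried chickpeas: 3 oz × 11/6 × 28.35 g/oz ≈ 156 g
diced celery: 6 oz × 11/6 × 28.35 g/oz ≈ 312 g
diced tomatoes: 2.5 lb × 11/6 × 16 oz/lb × 28.35 g/oz = 2079 g
arborio rice: 50 g × 11/6 ÷ 28.35 g/oz ≈ 3 oz

basmati rice: 784 g; breadcrumbs: 9 oz; dried chickpeas: 156 g; diced celery: 312 g; diced tomatoes: 2079 g; arborio rice: 3 oz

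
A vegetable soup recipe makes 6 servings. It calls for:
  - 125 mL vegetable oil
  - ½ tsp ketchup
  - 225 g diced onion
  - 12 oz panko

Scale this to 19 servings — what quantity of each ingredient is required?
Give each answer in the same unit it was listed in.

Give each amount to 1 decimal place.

vegetable oil: 395.8 mL; ketchup: 1.6 tsp; diced onion: 712.5 g; panko: 38.0 oz

Scaling factor: 19/6.
vegetable oil: 125 mL × 19/6 ≈ 395.8 mL
ketchup: 0.5 tsp × 19/6 ≈ 1.6 tsp
diced onion: 225 g × 19/6 = 712.5 g
panko: 12 oz × 19/6 = 38.0 oz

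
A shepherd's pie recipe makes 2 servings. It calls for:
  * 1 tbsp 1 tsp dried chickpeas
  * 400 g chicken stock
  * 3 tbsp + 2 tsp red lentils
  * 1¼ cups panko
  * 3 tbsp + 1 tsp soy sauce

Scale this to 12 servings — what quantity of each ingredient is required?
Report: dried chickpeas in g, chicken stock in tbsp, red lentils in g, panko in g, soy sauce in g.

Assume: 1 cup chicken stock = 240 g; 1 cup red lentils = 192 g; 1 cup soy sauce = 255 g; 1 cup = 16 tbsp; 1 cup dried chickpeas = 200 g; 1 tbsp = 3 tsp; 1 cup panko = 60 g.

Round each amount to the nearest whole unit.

dried chickpeas: 100 g; chicken stock: 160 tbsp; red lentils: 264 g; panko: 450 g; soy sauce: 319 g

Scaling factor: 12/2 = 6.
dried chickpeas: (1 tbsp + 1 tsp = 4/3 tbsp) × 6 ÷ 16 tbsp/cup × 200 g/cup = 100 g
chicken stock: 400 g × 6 ÷ 240 g/cup × 16 tbsp/cup = 160 tbsp
red lentils: (3 tbsp + 2 tsp = 11/3 tbsp) × 6 ÷ 16 tbsp/cup × 192 g/cup = 264 g
panko: 1.25 cup × 6 × 60 g/cup = 450 g
soy sauce: (3 tbsp + 1 tsp = 10/3 tbsp) × 6 ÷ 16 tbsp/cup × 255 g/cup ≈ 319 g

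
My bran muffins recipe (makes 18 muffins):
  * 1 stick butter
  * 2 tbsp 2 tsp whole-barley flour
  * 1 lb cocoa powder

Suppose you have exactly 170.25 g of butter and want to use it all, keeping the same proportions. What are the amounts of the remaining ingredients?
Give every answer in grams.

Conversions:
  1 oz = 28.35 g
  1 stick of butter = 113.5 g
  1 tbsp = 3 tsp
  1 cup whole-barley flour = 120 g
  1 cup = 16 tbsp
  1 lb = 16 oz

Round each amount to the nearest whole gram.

whole-barley flour: 30 g; cocoa powder: 680 g

The original recipe has 113.5 g of butter, so the scaling factor is 170.25 ÷ 113.5 = 3/2 = 1.5.
whole-barley flour: (2 tbsp + 2 tsp = 8/3 tbsp) × 3/2 ÷ 16 tbsp/cup × 120 g/cup = 30 g
cocoa powder: 1 lb × 3/2 × 16 oz/lb × 28.35 g/oz ≈ 680 g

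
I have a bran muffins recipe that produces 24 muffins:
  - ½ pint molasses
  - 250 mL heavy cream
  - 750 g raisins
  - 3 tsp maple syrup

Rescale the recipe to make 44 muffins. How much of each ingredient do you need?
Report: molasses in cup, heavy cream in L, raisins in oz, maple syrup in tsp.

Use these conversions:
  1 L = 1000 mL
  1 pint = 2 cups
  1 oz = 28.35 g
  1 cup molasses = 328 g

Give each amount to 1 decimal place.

Scaling factor: 44/24 = 11/6.
molasses: 0.5 pint × 11/6 × 2 cup/pint ≈ 1.8 cup
heavy cream: 250 mL × 11/6 ÷ 1000 mL/L ≈ 0.5 L
raisins: 750 g × 11/6 ÷ 28.35 g/oz ≈ 48.5 oz
maple syrup: 3 tsp × 11/6 = 5.5 tsp

molasses: 1.8 cup; heavy cream: 0.5 L; raisins: 48.5 oz; maple syrup: 5.5 tsp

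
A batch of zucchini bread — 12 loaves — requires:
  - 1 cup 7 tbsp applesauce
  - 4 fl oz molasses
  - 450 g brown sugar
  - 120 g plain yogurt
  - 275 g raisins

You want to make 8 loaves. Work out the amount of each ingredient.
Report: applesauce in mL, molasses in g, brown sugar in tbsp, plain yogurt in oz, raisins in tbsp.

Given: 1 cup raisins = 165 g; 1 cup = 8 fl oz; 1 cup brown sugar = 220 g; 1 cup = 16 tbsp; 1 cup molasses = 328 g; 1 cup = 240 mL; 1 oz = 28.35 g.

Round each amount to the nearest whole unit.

Scaling factor: 8/12 = 2/3.
applesauce: (1 cup + 7 tbsp = 1.4375 cup) × 2/3 × 240 mL/cup = 230 mL
molasses: 4 fl oz × 2/3 ÷ 8 fl oz/cup × 328 g/cup ≈ 109 g
brown sugar: 450 g × 2/3 ÷ 220 g/cup × 16 tbsp/cup ≈ 22 tbsp
plain yogurt: 120 g × 2/3 ÷ 28.35 g/oz ≈ 3 oz
raisins: 275 g × 2/3 ÷ 165 g/cup × 16 tbsp/cup ≈ 18 tbsp

applesauce: 230 mL; molasses: 109 g; brown sugar: 22 tbsp; plain yogurt: 3 oz; raisins: 18 tbsp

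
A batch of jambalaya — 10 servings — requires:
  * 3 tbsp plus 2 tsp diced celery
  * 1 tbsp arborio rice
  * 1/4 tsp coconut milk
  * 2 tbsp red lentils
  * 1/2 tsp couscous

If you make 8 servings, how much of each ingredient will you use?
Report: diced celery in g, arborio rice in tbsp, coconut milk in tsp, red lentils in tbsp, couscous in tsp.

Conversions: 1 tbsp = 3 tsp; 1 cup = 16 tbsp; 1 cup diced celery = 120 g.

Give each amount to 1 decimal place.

diced celery: 22.0 g; arborio rice: 0.8 tbsp; coconut milk: 0.2 tsp; red lentils: 1.6 tbsp; couscous: 0.4 tsp

Scaling factor: 8/10 = 4/5 = 0.8.
diced celery: (3 tbsp + 2 tsp = 11/3 tbsp) × 4/5 ÷ 16 tbsp/cup × 120 g/cup = 22.0 g
arborio rice: 1 tbsp × 4/5 = 0.8 tbsp
coconut milk: 0.25 tsp × 4/5 = 0.2 tsp
red lentils: 2 tbsp × 4/5 = 1.6 tbsp
couscous: 0.5 tsp × 4/5 = 0.4 tsp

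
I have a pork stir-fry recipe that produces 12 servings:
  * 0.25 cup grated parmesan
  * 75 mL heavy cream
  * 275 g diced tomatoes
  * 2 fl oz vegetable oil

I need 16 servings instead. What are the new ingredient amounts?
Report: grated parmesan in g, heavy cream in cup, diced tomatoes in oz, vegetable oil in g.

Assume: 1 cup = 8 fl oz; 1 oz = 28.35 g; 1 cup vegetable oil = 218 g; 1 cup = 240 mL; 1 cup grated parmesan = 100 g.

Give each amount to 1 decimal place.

Scaling factor: 16/12 = 4/3.
grated parmesan: 0.25 cup × 4/3 × 100 g/cup ≈ 33.3 g
heavy cream: 75 mL × 4/3 ÷ 240 mL/cup ≈ 0.4 cup
diced tomatoes: 275 g × 4/3 ÷ 28.35 g/oz ≈ 12.9 oz
vegetable oil: 2 fl oz × 4/3 ÷ 8 fl oz/cup × 218 g/cup ≈ 72.7 g

grated parmesan: 33.3 g; heavy cream: 0.4 cup; diced tomatoes: 12.9 oz; vegetable oil: 72.7 g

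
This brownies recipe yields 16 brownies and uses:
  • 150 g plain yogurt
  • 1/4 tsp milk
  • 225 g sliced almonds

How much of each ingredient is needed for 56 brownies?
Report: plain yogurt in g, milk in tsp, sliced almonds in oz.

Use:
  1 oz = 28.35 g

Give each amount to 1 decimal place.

Scaling factor: 56/16 = 7/2 = 3.5.
plain yogurt: 150 g × 7/2 = 525.0 g
milk: 0.25 tsp × 7/2 ≈ 0.9 tsp
sliced almonds: 225 g × 7/2 ÷ 28.35 g/oz ≈ 27.8 oz

plain yogurt: 525.0 g; milk: 0.9 tsp; sliced almonds: 27.8 oz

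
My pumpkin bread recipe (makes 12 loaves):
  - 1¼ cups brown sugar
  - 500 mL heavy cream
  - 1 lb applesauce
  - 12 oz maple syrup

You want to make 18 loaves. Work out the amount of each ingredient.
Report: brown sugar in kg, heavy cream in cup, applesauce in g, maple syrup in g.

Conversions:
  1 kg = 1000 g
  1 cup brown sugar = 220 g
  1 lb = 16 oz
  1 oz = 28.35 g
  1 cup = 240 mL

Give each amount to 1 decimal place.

Scaling factor: 18/12 = 3/2 = 1.5.
brown sugar: 1.25 cup × 3/2 × 220 g/cup ÷ 1000 g/kg ≈ 0.4 kg
heavy cream: 500 mL × 3/2 ÷ 240 mL/cup ≈ 3.1 cup
applesauce: 1 lb × 3/2 × 16 oz/lb × 28.35 g/oz = 680.4 g
maple syrup: 12 oz × 3/2 × 28.35 g/oz = 510.3 g

brown sugar: 0.4 kg; heavy cream: 3.1 cup; applesauce: 680.4 g; maple syrup: 510.3 g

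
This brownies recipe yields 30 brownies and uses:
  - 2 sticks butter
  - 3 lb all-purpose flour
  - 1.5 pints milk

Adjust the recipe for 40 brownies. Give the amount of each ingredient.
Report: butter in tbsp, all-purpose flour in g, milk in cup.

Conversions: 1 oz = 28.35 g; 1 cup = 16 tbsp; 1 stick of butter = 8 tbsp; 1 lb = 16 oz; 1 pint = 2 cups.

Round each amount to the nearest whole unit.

Scaling factor: 40/30 = 4/3.
butter: 2 stick × 4/3 × 8 tbsp/stick ≈ 21 tbsp
all-purpose flour: 3 lb × 4/3 × 16 oz/lb × 28.35 g/oz ≈ 1814 g
milk: 1.5 pint × 4/3 × 2 cup/pint = 4 cup

butter: 21 tbsp; all-purpose flour: 1814 g; milk: 4 cup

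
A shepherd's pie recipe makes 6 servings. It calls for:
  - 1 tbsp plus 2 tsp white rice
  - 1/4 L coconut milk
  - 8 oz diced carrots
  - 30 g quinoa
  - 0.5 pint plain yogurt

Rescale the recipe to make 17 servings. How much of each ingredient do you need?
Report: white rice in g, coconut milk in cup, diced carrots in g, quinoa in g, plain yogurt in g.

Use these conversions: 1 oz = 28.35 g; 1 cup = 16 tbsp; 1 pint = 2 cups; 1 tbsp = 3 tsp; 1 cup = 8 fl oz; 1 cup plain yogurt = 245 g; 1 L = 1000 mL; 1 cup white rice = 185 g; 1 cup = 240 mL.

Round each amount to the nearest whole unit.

white rice: 55 g; coconut milk: 3 cup; diced carrots: 643 g; quinoa: 85 g; plain yogurt: 694 g

Scaling factor: 17/6.
white rice: (1 tbsp + 2 tsp = 5/3 tbsp) × 17/6 ÷ 16 tbsp/cup × 185 g/cup ≈ 55 g
coconut milk: 0.25 L × 17/6 × 1000 mL/L ÷ 240 mL/cup ≈ 3 cup
diced carrots: 8 oz × 17/6 × 28.35 g/oz ≈ 643 g
quinoa: 30 g × 17/6 = 85 g
plain yogurt: 0.5 pint × 17/6 × 2 cup/pint × 245 g/cup ≈ 694 g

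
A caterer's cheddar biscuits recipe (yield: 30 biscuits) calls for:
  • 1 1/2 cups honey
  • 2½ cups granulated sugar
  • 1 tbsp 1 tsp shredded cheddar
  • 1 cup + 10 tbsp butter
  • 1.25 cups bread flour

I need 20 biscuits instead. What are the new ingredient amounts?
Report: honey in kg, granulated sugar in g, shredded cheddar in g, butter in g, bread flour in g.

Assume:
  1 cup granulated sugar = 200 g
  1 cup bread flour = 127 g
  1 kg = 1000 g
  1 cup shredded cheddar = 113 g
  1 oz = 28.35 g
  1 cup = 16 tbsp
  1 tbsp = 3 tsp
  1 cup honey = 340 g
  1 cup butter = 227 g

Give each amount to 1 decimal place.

Scaling factor: 20/30 = 2/3.
honey: 1.5 cup × 2/3 × 340 g/cup ÷ 1000 g/kg ≈ 0.3 kg
granulated sugar: 2.5 cup × 2/3 × 200 g/cup ≈ 333.3 g
shredded cheddar: (1 tbsp + 1 tsp = 4/3 tbsp) × 2/3 ÷ 16 tbsp/cup × 113 g/cup ≈ 6.3 g
butter: (1 cup + 10 tbsp = 1.625 cup) × 2/3 × 227 g/cup ≈ 245.9 g
bread flour: 1.25 cup × 2/3 × 127 g/cup ≈ 105.8 g

honey: 0.3 kg; granulated sugar: 333.3 g; shredded cheddar: 6.3 g; butter: 245.9 g; bread flour: 105.8 g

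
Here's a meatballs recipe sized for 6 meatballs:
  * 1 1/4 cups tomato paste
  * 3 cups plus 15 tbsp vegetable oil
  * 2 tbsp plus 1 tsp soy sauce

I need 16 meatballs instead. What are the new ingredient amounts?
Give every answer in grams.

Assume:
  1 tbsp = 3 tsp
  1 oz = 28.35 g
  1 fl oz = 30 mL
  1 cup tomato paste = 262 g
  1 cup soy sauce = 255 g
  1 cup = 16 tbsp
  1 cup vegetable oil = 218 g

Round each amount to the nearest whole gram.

Scaling factor: 16/6 = 8/3.
tomato paste: 1.25 cup × 8/3 × 262 g/cup ≈ 873 g
vegetable oil: (3 cup + 15 tbsp = 3.9375 cup) × 8/3 × 218 g/cup = 2289 g
soy sauce: (2 tbsp + 1 tsp = 7/3 tbsp) × 8/3 ÷ 16 tbsp/cup × 255 g/cup ≈ 99 g

tomato paste: 873 g; vegetable oil: 2289 g; soy sauce: 99 g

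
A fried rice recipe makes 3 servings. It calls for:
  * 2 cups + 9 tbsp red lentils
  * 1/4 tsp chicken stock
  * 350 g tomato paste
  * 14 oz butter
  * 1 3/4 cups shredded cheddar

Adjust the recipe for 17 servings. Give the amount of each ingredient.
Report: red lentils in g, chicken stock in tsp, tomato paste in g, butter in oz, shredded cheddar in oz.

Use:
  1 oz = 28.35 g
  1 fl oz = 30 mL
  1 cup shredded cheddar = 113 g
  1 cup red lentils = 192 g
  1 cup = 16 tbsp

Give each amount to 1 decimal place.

red lentils: 2788.0 g; chicken stock: 1.4 tsp; tomato paste: 1983.3 g; butter: 79.3 oz; shredded cheddar: 39.5 oz

Scaling factor: 17/3.
red lentils: (2 cup + 9 tbsp = 2.5625 cup) × 17/3 × 192 g/cup = 2788.0 g
chicken stock: 0.25 tsp × 17/3 ≈ 1.4 tsp
tomato paste: 350 g × 17/3 ≈ 1983.3 g
butter: 14 oz × 17/3 ≈ 79.3 oz
shredded cheddar: 1.75 cup × 17/3 × 113 g/cup ÷ 28.35 g/oz ≈ 39.5 oz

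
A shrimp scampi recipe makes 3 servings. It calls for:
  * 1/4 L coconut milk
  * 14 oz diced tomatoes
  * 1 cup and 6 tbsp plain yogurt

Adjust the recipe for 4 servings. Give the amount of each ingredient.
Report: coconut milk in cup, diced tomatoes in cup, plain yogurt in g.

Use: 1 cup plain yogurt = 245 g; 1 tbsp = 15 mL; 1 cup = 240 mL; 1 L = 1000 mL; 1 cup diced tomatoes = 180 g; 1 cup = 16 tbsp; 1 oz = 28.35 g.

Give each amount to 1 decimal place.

Scaling factor: 4/3.
coconut milk: 0.25 L × 4/3 × 1000 mL/L ÷ 240 mL/cup ≈ 1.4 cup
diced tomatoes: 14 oz × 4/3 × 28.35 g/oz ÷ 180 g/cup ≈ 2.9 cup
plain yogurt: (1 cup + 6 tbsp = 1.375 cup) × 4/3 × 245 g/cup ≈ 449.2 g

coconut milk: 1.4 cup; diced tomatoes: 2.9 cup; plain yogurt: 449.2 g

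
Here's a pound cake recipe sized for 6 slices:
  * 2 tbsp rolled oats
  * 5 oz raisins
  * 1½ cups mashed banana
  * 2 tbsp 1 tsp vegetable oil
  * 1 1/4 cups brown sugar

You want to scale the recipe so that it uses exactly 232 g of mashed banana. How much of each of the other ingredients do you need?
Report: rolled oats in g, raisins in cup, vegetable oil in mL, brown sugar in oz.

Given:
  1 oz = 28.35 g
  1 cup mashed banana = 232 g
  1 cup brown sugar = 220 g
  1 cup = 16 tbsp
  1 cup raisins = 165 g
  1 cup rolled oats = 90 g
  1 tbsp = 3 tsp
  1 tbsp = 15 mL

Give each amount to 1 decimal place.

The original recipe has 348 g of mashed banana, so the scaling factor is 232 ÷ 348 = 2/3.
rolled oats: 2 tbsp × 2/3 ÷ 16 tbsp/cup × 90 g/cup = 7.5 g
raisins: 5 oz × 2/3 × 28.35 g/oz ÷ 165 g/cup ≈ 0.6 cup
vegetable oil: (2 tbsp + 1 tsp = 7/3 tbsp) × 2/3 × 15 mL/tbsp ≈ 23.3 mL
brown sugar: 1.25 cup × 2/3 × 220 g/cup ÷ 28.35 g/oz ≈ 6.5 oz

rolled oats: 7.5 g; raisins: 0.6 cup; vegetable oil: 23.3 mL; brown sugar: 6.5 oz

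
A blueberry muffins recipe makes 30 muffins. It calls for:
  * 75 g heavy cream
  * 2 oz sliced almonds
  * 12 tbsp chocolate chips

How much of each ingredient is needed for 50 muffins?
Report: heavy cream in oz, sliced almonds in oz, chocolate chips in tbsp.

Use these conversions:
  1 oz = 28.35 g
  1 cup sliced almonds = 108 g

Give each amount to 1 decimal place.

heavy cream: 4.4 oz; sliced almonds: 3.3 oz; chocolate chips: 20.0 tbsp

Scaling factor: 50/30 = 5/3.
heavy cream: 75 g × 5/3 ÷ 28.35 g/oz ≈ 4.4 oz
sliced almonds: 2 oz × 5/3 ≈ 3.3 oz
chocolate chips: 12 tbsp × 5/3 = 20.0 tbsp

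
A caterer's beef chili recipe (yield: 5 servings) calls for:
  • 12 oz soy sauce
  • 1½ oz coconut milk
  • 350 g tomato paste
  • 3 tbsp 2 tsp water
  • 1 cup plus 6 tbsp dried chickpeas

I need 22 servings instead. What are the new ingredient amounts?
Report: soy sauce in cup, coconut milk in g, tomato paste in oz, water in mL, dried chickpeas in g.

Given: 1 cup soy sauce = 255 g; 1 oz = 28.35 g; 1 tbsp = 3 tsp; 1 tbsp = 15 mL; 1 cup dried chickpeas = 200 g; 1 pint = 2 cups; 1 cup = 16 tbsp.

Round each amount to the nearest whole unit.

Scaling factor: 22/5 = 4.4.
soy sauce: 12 oz × 22/5 × 28.35 g/oz ÷ 255 g/cup ≈ 6 cup
coconut milk: 1.5 oz × 22/5 × 28.35 g/oz ≈ 187 g
tomato paste: 350 g × 22/5 ÷ 28.35 g/oz ≈ 54 oz
water: (3 tbsp + 2 tsp = 11/3 tbsp) × 22/5 × 15 mL/tbsp = 242 mL
dried chickpeas: (1 cup + 6 tbsp = 1.375 cup) × 22/5 × 200 g/cup = 1210 g

soy sauce: 6 cup; coconut milk: 187 g; tomato paste: 54 oz; water: 242 mL; dried chickpeas: 1210 g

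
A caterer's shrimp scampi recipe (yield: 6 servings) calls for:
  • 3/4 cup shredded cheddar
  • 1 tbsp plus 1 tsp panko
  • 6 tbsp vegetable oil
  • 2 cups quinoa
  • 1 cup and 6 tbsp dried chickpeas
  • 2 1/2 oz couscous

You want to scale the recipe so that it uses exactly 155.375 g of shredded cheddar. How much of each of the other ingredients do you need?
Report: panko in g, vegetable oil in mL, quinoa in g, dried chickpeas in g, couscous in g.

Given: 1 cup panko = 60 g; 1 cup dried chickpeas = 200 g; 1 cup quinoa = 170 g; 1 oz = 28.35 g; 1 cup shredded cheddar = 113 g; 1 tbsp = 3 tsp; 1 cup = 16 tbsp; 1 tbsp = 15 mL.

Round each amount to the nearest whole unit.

The original recipe has 84.75 g of shredded cheddar, so the scaling factor is 155.375 ÷ 84.75 = 11/6.
panko: (1 tbsp + 1 tsp = 4/3 tbsp) × 11/6 ÷ 16 tbsp/cup × 60 g/cup ≈ 9 g
vegetable oil: 6 tbsp × 11/6 × 15 mL/tbsp = 165 mL
quinoa: 2 cup × 11/6 × 170 g/cup ≈ 623 g
dried chickpeas: (1 cup + 6 tbsp = 1.375 cup) × 11/6 × 200 g/cup ≈ 504 g
couscous: 2.5 oz × 11/6 × 28.35 g/oz ≈ 130 g

panko: 9 g; vegetable oil: 165 mL; quinoa: 623 g; dried chickpeas: 504 g; couscous: 130 g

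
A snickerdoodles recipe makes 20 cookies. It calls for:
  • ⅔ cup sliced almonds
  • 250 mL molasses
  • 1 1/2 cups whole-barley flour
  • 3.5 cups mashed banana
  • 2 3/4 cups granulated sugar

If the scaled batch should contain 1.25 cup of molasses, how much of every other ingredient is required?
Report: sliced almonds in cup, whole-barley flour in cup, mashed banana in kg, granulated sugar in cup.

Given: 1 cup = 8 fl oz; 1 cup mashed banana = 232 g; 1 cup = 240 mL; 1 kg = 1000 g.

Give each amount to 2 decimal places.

sliced almonds: 0.80 cup; whole-barley flour: 1.80 cup; mashed banana: 0.97 kg; granulated sugar: 3.30 cup

The original recipe has 25/24 cup of molasses, so the scaling factor is 1.25 ÷ 25/24 = 6/5 = 1.2.
sliced almonds: 2/3 cup × 6/5 = 0.80 cup
whole-barley flour: 1.5 cup × 6/5 = 1.80 cup
mashed banana: 3.5 cup × 6/5 × 232 g/cup ÷ 1000 g/kg ≈ 0.97 kg
granulated sugar: 2.75 cup × 6/5 = 3.30 cup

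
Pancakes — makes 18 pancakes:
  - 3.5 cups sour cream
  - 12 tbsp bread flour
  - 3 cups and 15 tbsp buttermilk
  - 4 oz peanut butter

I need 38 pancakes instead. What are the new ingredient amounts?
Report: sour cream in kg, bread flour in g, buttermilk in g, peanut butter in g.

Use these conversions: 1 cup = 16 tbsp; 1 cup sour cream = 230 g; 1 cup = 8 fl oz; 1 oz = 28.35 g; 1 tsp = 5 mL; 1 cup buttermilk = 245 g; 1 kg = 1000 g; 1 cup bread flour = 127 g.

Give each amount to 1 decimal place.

sour cream: 1.7 kg; bread flour: 201.1 g; buttermilk: 2036.6 g; peanut butter: 239.4 g

Scaling factor: 38/18 = 19/9.
sour cream: 3.5 cup × 19/9 × 230 g/cup ÷ 1000 g/kg ≈ 1.7 kg
bread flour: 12 tbsp × 19/9 ÷ 16 tbsp/cup × 127 g/cup ≈ 201.1 g
buttermilk: (3 cup + 15 tbsp = 3.9375 cup) × 19/9 × 245 g/cup ≈ 2036.6 g
peanut butter: 4 oz × 19/9 × 28.35 g/oz = 239.4 g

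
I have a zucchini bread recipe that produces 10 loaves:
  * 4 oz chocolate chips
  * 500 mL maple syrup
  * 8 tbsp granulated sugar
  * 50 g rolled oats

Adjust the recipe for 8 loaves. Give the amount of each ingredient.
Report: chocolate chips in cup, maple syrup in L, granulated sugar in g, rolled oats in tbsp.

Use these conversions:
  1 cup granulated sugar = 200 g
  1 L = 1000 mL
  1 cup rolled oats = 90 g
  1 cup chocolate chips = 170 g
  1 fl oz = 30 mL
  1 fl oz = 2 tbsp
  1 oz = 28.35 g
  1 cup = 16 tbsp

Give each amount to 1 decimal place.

chocolate chips: 0.5 cup; maple syrup: 0.4 L; granulated sugar: 80.0 g; rolled oats: 7.1 tbsp

Scaling factor: 8/10 = 4/5 = 0.8.
chocolate chips: 4 oz × 4/5 × 28.35 g/oz ÷ 170 g/cup ≈ 0.5 cup
maple syrup: 500 mL × 4/5 ÷ 1000 mL/L = 0.4 L
granulated sugar: 8 tbsp × 4/5 ÷ 16 tbsp/cup × 200 g/cup = 80.0 g
rolled oats: 50 g × 4/5 ÷ 90 g/cup × 16 tbsp/cup ≈ 7.1 tbsp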